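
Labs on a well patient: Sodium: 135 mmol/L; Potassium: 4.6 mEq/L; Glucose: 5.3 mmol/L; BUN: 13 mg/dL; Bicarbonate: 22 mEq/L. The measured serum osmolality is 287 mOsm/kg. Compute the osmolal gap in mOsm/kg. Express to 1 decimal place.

7.1 mOsm/kg

Calculated osmolality = 2·Na + glucose + BUN/2.8
= 2·135 + 5.3 + 13/2.8
= 270 + 5.30 + 4.64
= 279.94 mOsm/kg ≈ 279.9 mOsm/kg
Osmolar gap = measured − calculated = 287 − 279.9 = 7.1 mOsm/kg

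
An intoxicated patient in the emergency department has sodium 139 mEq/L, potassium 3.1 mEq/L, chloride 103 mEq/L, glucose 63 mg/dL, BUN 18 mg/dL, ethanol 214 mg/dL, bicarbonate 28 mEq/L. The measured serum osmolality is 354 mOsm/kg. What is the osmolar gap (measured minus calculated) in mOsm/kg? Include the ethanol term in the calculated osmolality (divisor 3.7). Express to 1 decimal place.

8.2 mOsm/kg

Calculated osmolality = 2·Na + glucose/18 + BUN/2.8 + ethanol/3.7
= 2·139 + 63/18 + 18/2.8 + 214/3.7
= 278 + 3.50 + 6.43 + 57.84
= 345.77 mOsm/kg ≈ 345.8 mOsm/kg
Osmolar gap = measured − calculated = 354 − 345.8 = 8.2 mOsm/kg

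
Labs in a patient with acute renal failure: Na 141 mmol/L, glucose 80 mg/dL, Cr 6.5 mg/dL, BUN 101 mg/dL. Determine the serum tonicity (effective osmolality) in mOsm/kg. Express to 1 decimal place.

286.4 mOsm/kg

Effective osmolality excludes urea (freely permeant across cell membranes):
2·Na + glucose/18
= 2·141 + 80/18
= 282 + 4.44
= 286.44 mOsm/kg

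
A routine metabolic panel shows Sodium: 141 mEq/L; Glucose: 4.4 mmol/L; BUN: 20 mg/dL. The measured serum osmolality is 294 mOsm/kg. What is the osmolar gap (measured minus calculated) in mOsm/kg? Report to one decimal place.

Calculated osmolality = 2·Na + glucose + BUN/2.8
= 2·141 + 4.4 + 20/2.8
= 282 + 4.40 + 7.14
= 293.54 mOsm/kg ≈ 293.5 mOsm/kg
Osmolar gap = measured − calculated = 294 − 293.5 = 0.5 mOsm/kg

0.5 mOsm/kg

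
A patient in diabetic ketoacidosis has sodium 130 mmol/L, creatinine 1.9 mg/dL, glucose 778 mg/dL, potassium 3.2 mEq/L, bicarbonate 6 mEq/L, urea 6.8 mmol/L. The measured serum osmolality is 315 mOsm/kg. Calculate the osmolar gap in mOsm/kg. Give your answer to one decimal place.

Calculated osmolality = 2·Na + glucose/18 + urea
= 2·130 + 778/18 + 6.8
= 260 + 43.22 + 6.80
= 310.02 mOsm/kg ≈ 310.0 mOsm/kg
Osmolar gap = measured − calculated = 315 − 310.0 = 5.0 mOsm/kg

5.0 mOsm/kg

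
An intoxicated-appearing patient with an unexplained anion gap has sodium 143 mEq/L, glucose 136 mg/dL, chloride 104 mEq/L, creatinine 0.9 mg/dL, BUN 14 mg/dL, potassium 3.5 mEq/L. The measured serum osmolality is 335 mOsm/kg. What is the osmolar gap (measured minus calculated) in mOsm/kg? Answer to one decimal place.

Calculated osmolality = 2·Na + glucose/18 + BUN/2.8
= 2·143 + 136/18 + 14/2.8
= 286 + 7.56 + 5
= 298.56 mOsm/kg ≈ 298.6 mOsm/kg
Osmolar gap = measured − calculated = 335 − 298.6 = 36.4 mOsm/kg

36.4 mOsm/kg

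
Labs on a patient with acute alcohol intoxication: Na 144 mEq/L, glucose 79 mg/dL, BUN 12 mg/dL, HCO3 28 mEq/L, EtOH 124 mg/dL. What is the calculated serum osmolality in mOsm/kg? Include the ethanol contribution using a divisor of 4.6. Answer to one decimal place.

Calculated osmolality = 2·Na + glucose/18 + BUN/2.8 + ethanol/4.6
= 2·144 + 79/18 + 12/2.8 + 124/4.6
= 288 + 4.39 + 4.29 + 26.96
= 323.64 mOsm/kg

323.6 mOsm/kg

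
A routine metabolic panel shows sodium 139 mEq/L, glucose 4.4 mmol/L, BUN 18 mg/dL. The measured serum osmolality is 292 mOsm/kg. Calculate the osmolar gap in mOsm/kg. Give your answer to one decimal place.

Calculated osmolality = 2·Na + glucose + BUN/2.8
= 2·139 + 4.4 + 18/2.8
= 278 + 4.40 + 6.43
= 288.83 mOsm/kg ≈ 288.8 mOsm/kg
Osmolar gap = measured − calculated = 292 − 288.8 = 3.2 mOsm/kg

3.2 mOsm/kg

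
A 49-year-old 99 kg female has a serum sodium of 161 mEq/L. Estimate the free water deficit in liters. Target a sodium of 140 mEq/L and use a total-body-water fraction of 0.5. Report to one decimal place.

TBW = 0.5 · 99 = 49.5 L
Free water deficit = TBW · (Na/140 − 1)
= 49.5 · (161/140 − 1)
= 49.5 · 0.15
= 7.42 L

7.4 L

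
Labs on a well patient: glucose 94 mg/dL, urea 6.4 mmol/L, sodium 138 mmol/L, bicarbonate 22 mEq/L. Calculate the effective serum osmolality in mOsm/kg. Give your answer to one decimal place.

281.2 mOsm/kg

Effective osmolality excludes urea (freely permeant across cell membranes):
2·Na + glucose/18
= 2·138 + 94/18
= 276 + 5.22
= 281.22 mOsm/kg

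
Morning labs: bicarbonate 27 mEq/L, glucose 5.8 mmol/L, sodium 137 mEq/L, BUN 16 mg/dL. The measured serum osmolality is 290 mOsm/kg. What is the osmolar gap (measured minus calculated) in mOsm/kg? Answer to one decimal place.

Calculated osmolality = 2·Na + glucose + BUN/2.8
= 2·137 + 5.8 + 16/2.8
= 274 + 5.80 + 5.71
= 285.51 mOsm/kg ≈ 285.5 mOsm/kg
Osmolar gap = measured − calculated = 290 − 285.5 = 4.5 mOsm/kg

4.5 mOsm/kg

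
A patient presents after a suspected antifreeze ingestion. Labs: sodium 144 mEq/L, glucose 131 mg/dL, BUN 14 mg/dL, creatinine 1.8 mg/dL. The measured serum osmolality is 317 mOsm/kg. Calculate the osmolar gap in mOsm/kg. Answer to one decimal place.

Calculated osmolality = 2·Na + glucose/18 + BUN/2.8
= 2·144 + 131/18 + 14/2.8
= 288 + 7.28 + 5
= 300.28 mOsm/kg ≈ 300.3 mOsm/kg
Osmolar gap = measured − calculated = 317 − 300.3 = 16.7 mOsm/kg

16.7 mOsm/kg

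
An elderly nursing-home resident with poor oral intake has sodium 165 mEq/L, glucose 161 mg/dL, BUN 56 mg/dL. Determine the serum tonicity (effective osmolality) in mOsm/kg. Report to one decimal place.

338.9 mOsm/kg

Effective osmolality excludes urea (freely permeant across cell membranes):
2·Na + glucose/18
= 2·165 + 161/18
= 330 + 8.94
= 338.94 mOsm/kg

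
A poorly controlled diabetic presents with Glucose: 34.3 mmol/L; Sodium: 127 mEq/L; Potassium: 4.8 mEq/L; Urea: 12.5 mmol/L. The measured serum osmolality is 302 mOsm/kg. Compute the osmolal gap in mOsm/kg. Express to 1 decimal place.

1.2 mOsm/kg

Calculated osmolality = 2·Na + glucose + urea
= 2·127 + 34.3 + 12.5
= 254 + 34.30 + 12.50
= 300.8 mOsm/kg ≈ 300.8 mOsm/kg
Osmolar gap = measured − calculated = 302 − 300.8 = 1.2 mOsm/kg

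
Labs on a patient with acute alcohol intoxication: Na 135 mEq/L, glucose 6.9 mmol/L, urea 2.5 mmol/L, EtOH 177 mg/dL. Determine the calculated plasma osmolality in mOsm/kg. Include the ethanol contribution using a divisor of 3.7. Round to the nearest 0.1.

Calculated osmolality = 2·Na + glucose + urea + ethanol/3.7
= 2·135 + 6.9 + 2.5 + 177/3.7
= 270 + 6.90 + 2.50 + 47.84
= 327.24 mOsm/kg

327.2 mOsm/kg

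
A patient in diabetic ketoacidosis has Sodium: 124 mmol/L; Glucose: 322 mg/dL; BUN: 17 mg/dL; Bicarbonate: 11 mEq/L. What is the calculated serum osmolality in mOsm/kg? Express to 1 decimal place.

272.0 mOsm/kg

Calculated osmolality = 2·Na + glucose/18 + BUN/2.8
= 2·124 + 322/18 + 17/2.8
= 248 + 17.89 + 6.07
= 271.96 mOsm/kg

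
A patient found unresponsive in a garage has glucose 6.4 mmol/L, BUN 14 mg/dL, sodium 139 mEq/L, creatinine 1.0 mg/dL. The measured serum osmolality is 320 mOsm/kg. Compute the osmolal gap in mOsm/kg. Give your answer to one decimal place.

30.6 mOsm/kg

Calculated osmolality = 2·Na + glucose + BUN/2.8
= 2·139 + 6.4 + 14/2.8
= 278 + 6.40 + 5
= 289.4 mOsm/kg ≈ 289.4 mOsm/kg
Osmolar gap = measured − calculated = 320 − 289.4 = 30.6 mOsm/kg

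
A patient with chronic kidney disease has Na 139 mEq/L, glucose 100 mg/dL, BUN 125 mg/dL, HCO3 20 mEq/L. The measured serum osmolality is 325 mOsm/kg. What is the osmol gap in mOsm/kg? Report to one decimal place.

-3.2 mOsm/kg

Calculated osmolality = 2·Na + glucose/18 + BUN/2.8
= 2·139 + 100/18 + 125/2.8
= 278 + 5.56 + 44.64
= 328.2 mOsm/kg ≈ 328.2 mOsm/kg
Osmolar gap = measured − calculated = 325 − 328.2 = -3.2 mOsm/kg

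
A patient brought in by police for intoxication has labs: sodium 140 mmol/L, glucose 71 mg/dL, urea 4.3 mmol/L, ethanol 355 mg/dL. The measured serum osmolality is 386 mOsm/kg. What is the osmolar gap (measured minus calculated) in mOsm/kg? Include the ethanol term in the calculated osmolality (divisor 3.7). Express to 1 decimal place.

Calculated osmolality = 2·Na + glucose/18 + urea + ethanol/3.7
= 2·140 + 71/18 + 4.3 + 355/3.7
= 280 + 3.94 + 4.30 + 95.95
= 384.19 mOsm/kg ≈ 384.2 mOsm/kg
Osmolar gap = measured − calculated = 386 − 384.2 = 1.8 mOsm/kg

1.8 mOsm/kg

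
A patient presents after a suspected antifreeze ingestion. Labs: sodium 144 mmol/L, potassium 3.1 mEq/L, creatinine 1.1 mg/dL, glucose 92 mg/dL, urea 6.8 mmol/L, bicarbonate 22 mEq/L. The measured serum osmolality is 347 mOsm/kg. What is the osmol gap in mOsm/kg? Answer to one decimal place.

Calculated osmolality = 2·Na + glucose/18 + urea
= 2·144 + 92/18 + 6.8
= 288 + 5.11 + 6.80
= 299.91 mOsm/kg ≈ 299.9 mOsm/kg
Osmolar gap = measured − calculated = 347 − 299.9 = 47.1 mOsm/kg

47.1 mOsm/kg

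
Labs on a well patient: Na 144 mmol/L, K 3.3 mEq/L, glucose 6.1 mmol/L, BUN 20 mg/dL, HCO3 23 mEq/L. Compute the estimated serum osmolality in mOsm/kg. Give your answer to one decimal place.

301.2 mOsm/kg

Calculated osmolality = 2·Na + glucose + BUN/2.8
= 2·144 + 6.1 + 20/2.8
= 288 + 6.10 + 7.14
= 301.24 mOsm/kg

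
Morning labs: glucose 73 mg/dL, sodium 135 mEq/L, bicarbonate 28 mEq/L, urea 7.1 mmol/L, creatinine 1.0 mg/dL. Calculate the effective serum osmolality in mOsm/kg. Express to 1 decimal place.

Effective osmolality excludes urea (freely permeant across cell membranes):
2·Na + glucose/18
= 2·135 + 73/18
= 270 + 4.06
= 274.06 mOsm/kg

274.1 mOsm/kg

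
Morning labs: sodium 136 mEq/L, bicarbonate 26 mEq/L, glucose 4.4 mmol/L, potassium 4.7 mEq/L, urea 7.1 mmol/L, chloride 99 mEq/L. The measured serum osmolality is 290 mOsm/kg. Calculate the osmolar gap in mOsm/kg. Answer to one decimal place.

Calculated osmolality = 2·Na + glucose + urea
= 2·136 + 4.4 + 7.1
= 272 + 4.40 + 7.10
= 283.5 mOsm/kg ≈ 283.5 mOsm/kg
Osmolar gap = measured − calculated = 290 − 283.5 = 6.5 mOsm/kg

6.5 mOsm/kg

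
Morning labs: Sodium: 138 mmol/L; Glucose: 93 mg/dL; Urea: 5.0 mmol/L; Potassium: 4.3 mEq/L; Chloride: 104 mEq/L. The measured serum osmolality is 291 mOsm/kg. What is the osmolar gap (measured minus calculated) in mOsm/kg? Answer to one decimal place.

Calculated osmolality = 2·Na + glucose/18 + urea
= 2·138 + 93/18 + 5
= 276 + 5.17 + 5
= 286.17 mOsm/kg ≈ 286.2 mOsm/kg
Osmolar gap = measured − calculated = 291 − 286.2 = 4.8 mOsm/kg

4.8 mOsm/kg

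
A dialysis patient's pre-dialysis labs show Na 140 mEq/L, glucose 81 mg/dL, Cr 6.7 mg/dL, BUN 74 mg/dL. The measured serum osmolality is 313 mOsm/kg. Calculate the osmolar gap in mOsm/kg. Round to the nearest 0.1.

Calculated osmolality = 2·Na + glucose/18 + BUN/2.8
= 2·140 + 81/18 + 74/2.8
= 280 + 4.50 + 26.43
= 310.93 mOsm/kg ≈ 310.9 mOsm/kg
Osmolar gap = measured − calculated = 313 − 310.9 = 2.1 mOsm/kg

2.1 mOsm/kg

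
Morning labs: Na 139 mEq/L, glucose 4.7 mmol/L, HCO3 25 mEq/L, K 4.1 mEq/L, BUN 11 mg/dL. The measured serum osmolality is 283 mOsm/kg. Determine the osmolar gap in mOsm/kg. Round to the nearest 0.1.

Calculated osmolality = 2·Na + glucose + BUN/2.8
= 2·139 + 4.7 + 11/2.8
= 278 + 4.70 + 3.93
= 286.63 mOsm/kg ≈ 286.6 mOsm/kg
Osmolar gap = measured − calculated = 283 − 286.6 = -3.6 mOsm/kg

-3.6 mOsm/kg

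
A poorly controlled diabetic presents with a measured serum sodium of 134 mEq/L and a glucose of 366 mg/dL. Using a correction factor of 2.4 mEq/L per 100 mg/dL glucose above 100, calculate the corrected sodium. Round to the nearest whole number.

Corrected Na = measured Na + 2.4 · (glucose − 100)/100
= 134 + 2.4 · (366 − 100)/100
= 134 + 6.4
= 140.4 mEq/L

140 mEq/L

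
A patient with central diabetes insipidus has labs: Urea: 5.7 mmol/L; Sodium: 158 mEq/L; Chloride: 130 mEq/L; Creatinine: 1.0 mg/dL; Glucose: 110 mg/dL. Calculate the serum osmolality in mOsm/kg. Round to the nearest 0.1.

Calculated osmolality = 2·Na + glucose/18 + urea
= 2·158 + 110/18 + 5.7
= 316 + 6.11 + 5.70
= 327.81 mOsm/kg

327.8 mOsm/kg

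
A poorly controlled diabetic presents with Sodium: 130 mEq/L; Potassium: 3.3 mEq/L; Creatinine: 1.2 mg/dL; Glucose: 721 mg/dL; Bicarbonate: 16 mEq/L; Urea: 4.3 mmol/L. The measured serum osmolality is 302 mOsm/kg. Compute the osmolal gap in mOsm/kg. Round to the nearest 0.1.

-2.4 mOsm/kg

Calculated osmolality = 2·Na + glucose/18 + urea
= 2·130 + 721/18 + 4.3
= 260 + 40.06 + 4.30
= 304.36 mOsm/kg ≈ 304.4 mOsm/kg
Osmolar gap = measured − calculated = 302 − 304.4 = -2.4 mOsm/kg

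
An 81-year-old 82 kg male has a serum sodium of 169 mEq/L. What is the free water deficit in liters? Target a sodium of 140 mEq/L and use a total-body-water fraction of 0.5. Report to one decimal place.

8.5 L

TBW = 0.5 · 82 = 41 L
Free water deficit = TBW · (Na/140 − 1)
= 41 · (169/140 − 1)
= 41 · 0.2071
= 8.49 L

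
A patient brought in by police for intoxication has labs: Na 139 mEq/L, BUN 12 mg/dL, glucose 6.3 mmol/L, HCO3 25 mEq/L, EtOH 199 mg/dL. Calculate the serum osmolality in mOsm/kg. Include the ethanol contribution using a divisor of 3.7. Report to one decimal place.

Calculated osmolality = 2·Na + glucose + BUN/2.8 + ethanol/3.7
= 2·139 + 6.3 + 12/2.8 + 199/3.7
= 278 + 6.30 + 4.29 + 53.78
= 342.37 mOsm/kg

342.4 mOsm/kg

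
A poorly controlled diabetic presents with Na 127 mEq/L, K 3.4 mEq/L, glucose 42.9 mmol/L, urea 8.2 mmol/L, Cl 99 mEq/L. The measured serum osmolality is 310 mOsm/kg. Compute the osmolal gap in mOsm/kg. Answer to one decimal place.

4.9 mOsm/kg

Calculated osmolality = 2·Na + glucose + urea
= 2·127 + 42.9 + 8.2
= 254 + 42.90 + 8.20
= 305.1 mOsm/kg ≈ 305.1 mOsm/kg
Osmolar gap = measured − calculated = 310 − 305.1 = 4.9 mOsm/kg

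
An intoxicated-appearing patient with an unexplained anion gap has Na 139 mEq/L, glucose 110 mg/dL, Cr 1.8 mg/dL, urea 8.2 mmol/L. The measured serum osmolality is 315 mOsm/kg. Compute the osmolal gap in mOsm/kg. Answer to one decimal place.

Calculated osmolality = 2·Na + glucose/18 + urea
= 2·139 + 110/18 + 8.2
= 278 + 6.11 + 8.20
= 292.31 mOsm/kg ≈ 292.3 mOsm/kg
Osmolar gap = measured − calculated = 315 − 292.3 = 22.7 mOsm/kg

22.7 mOsm/kg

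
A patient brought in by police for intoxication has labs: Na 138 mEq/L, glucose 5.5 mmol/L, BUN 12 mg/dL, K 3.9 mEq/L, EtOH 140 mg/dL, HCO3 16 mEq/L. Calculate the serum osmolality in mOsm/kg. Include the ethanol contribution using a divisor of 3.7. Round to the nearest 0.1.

Calculated osmolality = 2·Na + glucose + BUN/2.8 + ethanol/3.7
= 2·138 + 5.5 + 12/2.8 + 140/3.7
= 276 + 5.50 + 4.29 + 37.84
= 323.63 mOsm/kg

323.6 mOsm/kg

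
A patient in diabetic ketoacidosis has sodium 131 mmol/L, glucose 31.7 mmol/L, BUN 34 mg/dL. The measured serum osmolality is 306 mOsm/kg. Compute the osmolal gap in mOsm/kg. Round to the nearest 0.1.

Calculated osmolality = 2·Na + glucose + BUN/2.8
= 2·131 + 31.7 + 34/2.8
= 262 + 31.70 + 12.14
= 305.84 mOsm/kg ≈ 305.8 mOsm/kg
Osmolar gap = measured − calculated = 306 − 305.8 = 0.2 mOsm/kg

0.2 mOsm/kg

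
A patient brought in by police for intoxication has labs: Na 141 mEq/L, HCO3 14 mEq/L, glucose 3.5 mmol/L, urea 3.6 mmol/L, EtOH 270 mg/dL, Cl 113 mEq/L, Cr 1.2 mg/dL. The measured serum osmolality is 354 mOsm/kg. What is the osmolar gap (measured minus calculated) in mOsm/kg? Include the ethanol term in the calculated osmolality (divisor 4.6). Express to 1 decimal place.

6.2 mOsm/kg

Calculated osmolality = 2·Na + glucose + urea + ethanol/4.6
= 2·141 + 3.5 + 3.6 + 270/4.6
= 282 + 3.50 + 3.60 + 58.70
= 347.8 mOsm/kg ≈ 347.8 mOsm/kg
Osmolar gap = measured − calculated = 354 − 347.8 = 6.2 mOsm/kg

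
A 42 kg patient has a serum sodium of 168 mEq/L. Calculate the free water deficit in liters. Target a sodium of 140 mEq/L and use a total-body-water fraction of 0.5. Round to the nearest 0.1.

TBW = 0.5 · 42 = 21 L
Free water deficit = TBW · (Na/140 − 1)
= 21 · (168/140 − 1)
= 21 · 0.2
= 4.2 L

4.2 L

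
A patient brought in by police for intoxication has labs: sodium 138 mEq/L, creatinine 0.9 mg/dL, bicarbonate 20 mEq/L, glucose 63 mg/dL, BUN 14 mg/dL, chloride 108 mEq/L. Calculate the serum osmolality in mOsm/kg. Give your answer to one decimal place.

Calculated osmolality = 2·Na + glucose/18 + BUN/2.8
= 2·138 + 63/18 + 14/2.8
= 276 + 3.50 + 5
= 284.5 mOsm/kg

284.5 mOsm/kg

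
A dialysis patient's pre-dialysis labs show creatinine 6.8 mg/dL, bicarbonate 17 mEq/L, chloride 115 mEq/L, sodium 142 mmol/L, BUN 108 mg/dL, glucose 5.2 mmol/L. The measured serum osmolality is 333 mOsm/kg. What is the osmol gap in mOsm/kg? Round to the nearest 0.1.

5.2 mOsm/kg

Calculated osmolality = 2·Na + glucose + BUN/2.8
= 2·142 + 5.2 + 108/2.8
= 284 + 5.20 + 38.57
= 327.77 mOsm/kg ≈ 327.8 mOsm/kg
Osmolar gap = measured − calculated = 333 − 327.8 = 5.2 mOsm/kg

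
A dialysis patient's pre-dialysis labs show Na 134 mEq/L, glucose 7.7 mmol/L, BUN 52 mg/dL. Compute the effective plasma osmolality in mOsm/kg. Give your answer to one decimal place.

Effective osmolality excludes urea (freely permeant across cell membranes):
2·Na + glucose
= 2·134 + 7.7
= 268 + 7.7
= 275.7 mOsm/kg

275.7 mOsm/kg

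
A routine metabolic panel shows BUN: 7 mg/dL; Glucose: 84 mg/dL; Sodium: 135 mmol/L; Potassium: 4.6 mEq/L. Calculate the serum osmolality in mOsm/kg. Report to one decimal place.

277.2 mOsm/kg

Calculated osmolality = 2·Na + glucose/18 + BUN/2.8
= 2·135 + 84/18 + 7/2.8
= 270 + 4.67 + 2.50
= 277.17 mOsm/kg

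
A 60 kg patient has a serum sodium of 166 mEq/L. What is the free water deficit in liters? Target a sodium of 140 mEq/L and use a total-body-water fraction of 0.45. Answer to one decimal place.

TBW = 0.45 · 60 = 27 L
Free water deficit = TBW · (Na/140 − 1)
= 27 · (166/140 − 1)
= 27 · 0.1857
= 5.01 L

5.0 L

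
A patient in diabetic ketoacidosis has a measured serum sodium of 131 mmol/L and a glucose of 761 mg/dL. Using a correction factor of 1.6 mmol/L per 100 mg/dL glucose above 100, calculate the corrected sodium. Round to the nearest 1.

Corrected Na = measured Na + 1.6 · (glucose − 100)/100
= 131 + 1.6 · (761 − 100)/100
= 131 + 10.6
= 141.6 mmol/L

142 mmol/L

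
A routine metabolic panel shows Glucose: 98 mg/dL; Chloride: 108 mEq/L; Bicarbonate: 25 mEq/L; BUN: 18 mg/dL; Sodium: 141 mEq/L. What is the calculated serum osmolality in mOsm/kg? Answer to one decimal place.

293.9 mOsm/kg

Calculated osmolality = 2·Na + glucose/18 + BUN/2.8
= 2·141 + 98/18 + 18/2.8
= 282 + 5.44 + 6.43
= 293.87 mOsm/kg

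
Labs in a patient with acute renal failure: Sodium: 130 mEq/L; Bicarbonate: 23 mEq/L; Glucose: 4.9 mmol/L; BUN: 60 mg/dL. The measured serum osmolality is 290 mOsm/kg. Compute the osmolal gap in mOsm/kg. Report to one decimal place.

3.7 mOsm/kg

Calculated osmolality = 2·Na + glucose + BUN/2.8
= 2·130 + 4.9 + 60/2.8
= 260 + 4.90 + 21.43
= 286.33 mOsm/kg ≈ 286.3 mOsm/kg
Osmolar gap = measured − calculated = 290 − 286.3 = 3.7 mOsm/kg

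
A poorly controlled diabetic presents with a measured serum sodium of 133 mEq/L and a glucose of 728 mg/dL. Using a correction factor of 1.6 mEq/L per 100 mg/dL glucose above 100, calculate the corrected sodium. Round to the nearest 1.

143 mEq/L

Corrected Na = measured Na + 1.6 · (glucose − 100)/100
= 133 + 1.6 · (728 − 100)/100
= 133 + 10
= 143 mEq/L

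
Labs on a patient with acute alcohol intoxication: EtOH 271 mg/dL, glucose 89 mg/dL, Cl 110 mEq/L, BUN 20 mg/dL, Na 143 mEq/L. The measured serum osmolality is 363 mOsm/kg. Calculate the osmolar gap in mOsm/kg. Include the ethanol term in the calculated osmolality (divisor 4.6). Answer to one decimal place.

Calculated osmolality = 2·Na + glucose/18 + BUN/2.8 + ethanol/4.6
= 2·143 + 89/18 + 20/2.8 + 271/4.6
= 286 + 4.94 + 7.14 + 58.91
= 356.99 mOsm/kg ≈ 357.0 mOsm/kg
Osmolar gap = measured − calculated = 363 − 357.0 = 6.0 mOsm/kg

6.0 mOsm/kg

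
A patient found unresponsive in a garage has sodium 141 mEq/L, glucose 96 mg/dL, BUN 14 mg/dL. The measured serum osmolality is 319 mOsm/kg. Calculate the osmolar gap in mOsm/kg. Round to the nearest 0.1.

Calculated osmolality = 2·Na + glucose/18 + BUN/2.8
= 2·141 + 96/18 + 14/2.8
= 282 + 5.33 + 5
= 292.33 mOsm/kg ≈ 292.3 mOsm/kg
Osmolar gap = measured − calculated = 319 − 292.3 = 26.7 mOsm/kg

26.7 mOsm/kg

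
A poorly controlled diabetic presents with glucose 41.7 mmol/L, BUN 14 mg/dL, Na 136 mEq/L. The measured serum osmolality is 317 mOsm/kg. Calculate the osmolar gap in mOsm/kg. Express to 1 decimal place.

Calculated osmolality = 2·Na + glucose + BUN/2.8
= 2·136 + 41.7 + 14/2.8
= 272 + 41.70 + 5
= 318.7 mOsm/kg ≈ 318.7 mOsm/kg
Osmolar gap = measured − calculated = 317 − 318.7 = -1.7 mOsm/kg

-1.7 mOsm/kg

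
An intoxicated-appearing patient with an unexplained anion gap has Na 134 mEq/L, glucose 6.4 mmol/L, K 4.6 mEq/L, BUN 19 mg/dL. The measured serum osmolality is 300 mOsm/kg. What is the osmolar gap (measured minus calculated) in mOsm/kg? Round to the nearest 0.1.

18.8 mOsm/kg

Calculated osmolality = 2·Na + glucose + BUN/2.8
= 2·134 + 6.4 + 19/2.8
= 268 + 6.40 + 6.79
= 281.19 mOsm/kg ≈ 281.2 mOsm/kg
Osmolar gap = measured − calculated = 300 − 281.2 = 18.8 mOsm/kg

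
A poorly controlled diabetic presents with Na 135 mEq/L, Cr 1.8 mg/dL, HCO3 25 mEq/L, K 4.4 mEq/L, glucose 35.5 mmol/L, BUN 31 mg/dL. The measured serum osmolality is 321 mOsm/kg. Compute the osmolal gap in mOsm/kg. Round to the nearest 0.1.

4.4 mOsm/kg

Calculated osmolality = 2·Na + glucose + BUN/2.8
= 2·135 + 35.5 + 31/2.8
= 270 + 35.50 + 11.07
= 316.57 mOsm/kg ≈ 316.6 mOsm/kg
Osmolar gap = measured − calculated = 321 − 316.6 = 4.4 mOsm/kg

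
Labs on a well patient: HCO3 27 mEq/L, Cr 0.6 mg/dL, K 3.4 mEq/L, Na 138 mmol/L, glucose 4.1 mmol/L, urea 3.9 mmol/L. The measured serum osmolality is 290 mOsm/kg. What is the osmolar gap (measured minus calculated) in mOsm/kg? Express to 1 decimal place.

Calculated osmolality = 2·Na + glucose + urea
= 2·138 + 4.1 + 3.9
= 276 + 4.10 + 3.90
= 284 mOsm/kg ≈ 284.0 mOsm/kg
Osmolar gap = measured − calculated = 290 − 284.0 = 6.0 mOsm/kg

6.0 mOsm/kg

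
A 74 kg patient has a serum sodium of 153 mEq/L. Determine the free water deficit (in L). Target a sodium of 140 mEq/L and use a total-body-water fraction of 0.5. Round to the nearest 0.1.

TBW = 0.5 · 74 = 37 L
Free water deficit = TBW · (Na/140 − 1)
= 37 · (153/140 − 1)
= 37 · 0.0929
= 3.44 L

3.4 L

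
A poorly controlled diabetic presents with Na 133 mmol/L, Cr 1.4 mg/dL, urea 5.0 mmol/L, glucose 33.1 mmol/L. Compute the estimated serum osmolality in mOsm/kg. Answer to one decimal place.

Calculated osmolality = 2·Na + glucose + urea
= 2·133 + 33.1 + 5
= 266 + 33.10 + 5
= 304.1 mOsm/kg

304.1 mOsm/kg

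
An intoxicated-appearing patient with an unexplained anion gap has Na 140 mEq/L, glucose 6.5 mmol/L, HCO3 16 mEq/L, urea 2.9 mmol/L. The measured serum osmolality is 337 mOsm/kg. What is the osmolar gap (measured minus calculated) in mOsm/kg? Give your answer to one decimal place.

47.6 mOsm/kg

Calculated osmolality = 2·Na + glucose + urea
= 2·140 + 6.5 + 2.9
= 280 + 6.50 + 2.90
= 289.4 mOsm/kg ≈ 289.4 mOsm/kg
Osmolar gap = measured − calculated = 337 − 289.4 = 47.6 mOsm/kg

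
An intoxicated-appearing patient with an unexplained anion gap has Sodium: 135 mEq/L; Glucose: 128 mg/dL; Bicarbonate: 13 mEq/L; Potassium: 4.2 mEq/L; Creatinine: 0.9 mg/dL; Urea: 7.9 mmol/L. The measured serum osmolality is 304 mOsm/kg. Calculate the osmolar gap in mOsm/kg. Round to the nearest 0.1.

19.0 mOsm/kg

Calculated osmolality = 2·Na + glucose/18 + urea
= 2·135 + 128/18 + 7.9
= 270 + 7.11 + 7.90
= 285.01 mOsm/kg ≈ 285.0 mOsm/kg
Osmolar gap = measured − calculated = 304 − 285.0 = 19.0 mOsm/kg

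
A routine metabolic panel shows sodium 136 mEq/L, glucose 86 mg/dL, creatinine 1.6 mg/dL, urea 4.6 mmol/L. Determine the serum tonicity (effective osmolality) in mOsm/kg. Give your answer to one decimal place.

276.8 mOsm/kg

Effective osmolality excludes urea (freely permeant across cell membranes):
2·Na + glucose/18
= 2·136 + 86/18
= 272 + 4.78
= 276.78 mOsm/kg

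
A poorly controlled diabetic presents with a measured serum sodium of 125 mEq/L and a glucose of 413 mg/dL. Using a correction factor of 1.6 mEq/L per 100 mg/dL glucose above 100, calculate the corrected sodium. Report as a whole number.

130 mEq/L

Corrected Na = measured Na + 1.6 · (glucose − 100)/100
= 125 + 1.6 · (413 − 100)/100
= 125 + 5
= 130 mEq/L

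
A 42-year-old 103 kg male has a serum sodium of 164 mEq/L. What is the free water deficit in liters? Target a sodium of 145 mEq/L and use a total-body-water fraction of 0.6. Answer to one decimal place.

TBW = 0.6 · 103 = 61.8 L
Free water deficit = TBW · (Na/145 − 1)
= 61.8 · (164/145 − 1)
= 61.8 · 0.131
= 8.1 L

8.1 L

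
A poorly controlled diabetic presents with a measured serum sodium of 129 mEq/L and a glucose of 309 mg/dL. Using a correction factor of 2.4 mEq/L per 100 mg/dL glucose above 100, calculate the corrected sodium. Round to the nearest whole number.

134 mEq/L

Corrected Na = measured Na + 2.4 · (glucose − 100)/100
= 129 + 2.4 · (309 − 100)/100
= 129 + 5
= 134 mEq/L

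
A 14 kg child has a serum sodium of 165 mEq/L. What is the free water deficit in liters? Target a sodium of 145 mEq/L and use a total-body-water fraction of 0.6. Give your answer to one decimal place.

1.2 L

TBW = 0.6 · 14 = 8.4 L
Free water deficit = TBW · (Na/145 − 1)
= 8.4 · (165/145 − 1)
= 8.4 · 0.1379
= 1.16 L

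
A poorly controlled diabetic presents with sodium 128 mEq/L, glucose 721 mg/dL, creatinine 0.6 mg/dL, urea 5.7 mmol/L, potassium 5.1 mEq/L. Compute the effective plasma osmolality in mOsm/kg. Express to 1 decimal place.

Effective osmolality excludes urea (freely permeant across cell membranes):
2·Na + glucose/18
= 2·128 + 721/18
= 256 + 40.06
= 296.06 mOsm/kg

296.1 mOsm/kg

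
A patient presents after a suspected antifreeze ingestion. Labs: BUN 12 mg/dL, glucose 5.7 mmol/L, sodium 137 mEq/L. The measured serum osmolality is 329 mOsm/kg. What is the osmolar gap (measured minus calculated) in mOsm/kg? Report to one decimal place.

Calculated osmolality = 2·Na + glucose + BUN/2.8
= 2·137 + 5.7 + 12/2.8
= 274 + 5.70 + 4.29
= 283.99 mOsm/kg ≈ 284.0 mOsm/kg
Osmolar gap = measured − calculated = 329 − 284.0 = 45.0 mOsm/kg

45.0 mOsm/kg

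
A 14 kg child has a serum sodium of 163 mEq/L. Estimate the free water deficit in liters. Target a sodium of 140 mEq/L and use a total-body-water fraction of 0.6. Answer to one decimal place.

TBW = 0.6 · 14 = 8.4 L
Free water deficit = TBW · (Na/140 − 1)
= 8.4 · (163/140 − 1)
= 8.4 · 0.1643
= 1.38 L

1.4 L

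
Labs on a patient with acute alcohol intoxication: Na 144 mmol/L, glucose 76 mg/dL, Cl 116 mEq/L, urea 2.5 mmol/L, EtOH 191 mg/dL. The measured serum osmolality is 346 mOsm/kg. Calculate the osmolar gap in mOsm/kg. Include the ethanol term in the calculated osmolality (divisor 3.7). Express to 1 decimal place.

-0.3 mOsm/kg

Calculated osmolality = 2·Na + glucose/18 + urea + ethanol/3.7
= 2·144 + 76/18 + 2.5 + 191/3.7
= 288 + 4.22 + 2.50 + 51.62
= 346.34 mOsm/kg ≈ 346.3 mOsm/kg
Osmolar gap = measured − calculated = 346 − 346.3 = -0.3 mOsm/kg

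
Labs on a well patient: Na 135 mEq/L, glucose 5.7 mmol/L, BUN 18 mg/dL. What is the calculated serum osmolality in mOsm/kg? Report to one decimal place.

282.1 mOsm/kg

Calculated osmolality = 2·Na + glucose + BUN/2.8
= 2·135 + 5.7 + 18/2.8
= 270 + 5.70 + 6.43
= 282.13 mOsm/kg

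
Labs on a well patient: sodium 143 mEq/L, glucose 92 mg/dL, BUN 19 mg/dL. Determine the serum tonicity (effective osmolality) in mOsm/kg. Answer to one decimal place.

291.1 mOsm/kg

Effective osmolality excludes urea (freely permeant across cell membranes):
2·Na + glucose/18
= 2·143 + 92/18
= 286 + 5.11
= 291.11 mOsm/kg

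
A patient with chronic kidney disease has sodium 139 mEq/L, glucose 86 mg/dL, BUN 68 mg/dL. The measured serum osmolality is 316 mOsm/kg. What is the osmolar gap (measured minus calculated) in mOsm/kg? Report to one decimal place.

8.9 mOsm/kg

Calculated osmolality = 2·Na + glucose/18 + BUN/2.8
= 2·139 + 86/18 + 68/2.8
= 278 + 4.78 + 24.29
= 307.07 mOsm/kg ≈ 307.1 mOsm/kg
Osmolar gap = measured − calculated = 316 − 307.1 = 8.9 mOsm/kg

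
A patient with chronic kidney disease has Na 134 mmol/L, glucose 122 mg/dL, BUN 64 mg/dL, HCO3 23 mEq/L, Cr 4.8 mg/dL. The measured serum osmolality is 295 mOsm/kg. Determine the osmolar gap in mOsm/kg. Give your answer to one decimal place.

Calculated osmolality = 2·Na + glucose/18 + BUN/2.8
= 2·134 + 122/18 + 64/2.8
= 268 + 6.78 + 22.86
= 297.64 mOsm/kg ≈ 297.6 mOsm/kg
Osmolar gap = measured − calculated = 295 − 297.6 = -2.6 mOsm/kg

-2.6 mOsm/kg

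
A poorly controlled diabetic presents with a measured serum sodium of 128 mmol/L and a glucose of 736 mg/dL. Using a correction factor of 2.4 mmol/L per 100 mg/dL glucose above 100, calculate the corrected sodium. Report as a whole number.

143 mmol/L

Corrected Na = measured Na + 2.4 · (glucose − 100)/100
= 128 + 2.4 · (736 − 100)/100
= 128 + 15.3
= 143.3 mmol/L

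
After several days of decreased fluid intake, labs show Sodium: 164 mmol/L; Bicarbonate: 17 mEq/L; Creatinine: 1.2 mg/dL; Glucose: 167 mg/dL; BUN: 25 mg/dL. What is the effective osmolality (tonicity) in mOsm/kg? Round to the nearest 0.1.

Effective osmolality excludes urea (freely permeant across cell membranes):
2·Na + glucose/18
= 2·164 + 167/18
= 328 + 9.28
= 337.28 mOsm/kg

337.3 mOsm/kg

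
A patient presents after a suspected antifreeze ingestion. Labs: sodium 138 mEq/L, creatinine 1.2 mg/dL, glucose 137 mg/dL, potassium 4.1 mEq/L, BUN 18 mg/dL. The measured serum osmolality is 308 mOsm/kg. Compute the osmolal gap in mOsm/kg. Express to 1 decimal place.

18.0 mOsm/kg

Calculated osmolality = 2·Na + glucose/18 + BUN/2.8
= 2·138 + 137/18 + 18/2.8
= 276 + 7.61 + 6.43
= 290.04 mOsm/kg ≈ 290.0 mOsm/kg
Osmolar gap = measured − calculated = 308 − 290.0 = 18.0 mOsm/kg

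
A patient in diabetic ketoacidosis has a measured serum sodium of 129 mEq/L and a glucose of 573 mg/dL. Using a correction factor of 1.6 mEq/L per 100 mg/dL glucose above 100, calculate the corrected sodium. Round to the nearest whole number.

137 mEq/L

Corrected Na = measured Na + 1.6 · (glucose − 100)/100
= 129 + 1.6 · (573 − 100)/100
= 129 + 7.6
= 136.6 mEq/L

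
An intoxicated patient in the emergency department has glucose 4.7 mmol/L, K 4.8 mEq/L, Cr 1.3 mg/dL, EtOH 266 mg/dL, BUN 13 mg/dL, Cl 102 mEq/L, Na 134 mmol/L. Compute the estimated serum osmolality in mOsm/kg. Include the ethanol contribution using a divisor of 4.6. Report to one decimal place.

Calculated osmolality = 2·Na + glucose + BUN/2.8 + ethanol/4.6
= 2·134 + 4.7 + 13/2.8 + 266/4.6
= 268 + 4.70 + 4.64 + 57.83
= 335.17 mOsm/kg

335.2 mOsm/kg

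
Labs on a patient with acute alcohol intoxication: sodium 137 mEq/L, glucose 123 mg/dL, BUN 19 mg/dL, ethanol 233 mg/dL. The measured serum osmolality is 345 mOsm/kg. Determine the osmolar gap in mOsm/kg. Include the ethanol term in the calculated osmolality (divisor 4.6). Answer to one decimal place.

6.7 mOsm/kg

Calculated osmolality = 2·Na + glucose/18 + BUN/2.8 + ethanol/4.6
= 2·137 + 123/18 + 19/2.8 + 233/4.6
= 274 + 6.83 + 6.79 + 50.65
= 338.27 mOsm/kg ≈ 338.3 mOsm/kg
Osmolar gap = measured − calculated = 345 − 338.3 = 6.7 mOsm/kg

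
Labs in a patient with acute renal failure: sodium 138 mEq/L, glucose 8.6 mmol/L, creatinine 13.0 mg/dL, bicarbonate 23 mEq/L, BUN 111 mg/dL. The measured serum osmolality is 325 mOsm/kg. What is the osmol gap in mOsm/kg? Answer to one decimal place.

0.8 mOsm/kg

Calculated osmolality = 2·Na + glucose + BUN/2.8
= 2·138 + 8.6 + 111/2.8
= 276 + 8.60 + 39.64
= 324.24 mOsm/kg ≈ 324.2 mOsm/kg
Osmolar gap = measured − calculated = 325 − 324.2 = 0.8 mOsm/kg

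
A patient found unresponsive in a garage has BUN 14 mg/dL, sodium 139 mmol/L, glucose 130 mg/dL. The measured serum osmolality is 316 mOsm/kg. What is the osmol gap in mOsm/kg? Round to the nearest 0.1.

Calculated osmolality = 2·Na + glucose/18 + BUN/2.8
= 2·139 + 130/18 + 14/2.8
= 278 + 7.22 + 5
= 290.22 mOsm/kg ≈ 290.2 mOsm/kg
Osmolar gap = measured − calculated = 316 − 290.2 = 25.8 mOsm/kg

25.8 mOsm/kg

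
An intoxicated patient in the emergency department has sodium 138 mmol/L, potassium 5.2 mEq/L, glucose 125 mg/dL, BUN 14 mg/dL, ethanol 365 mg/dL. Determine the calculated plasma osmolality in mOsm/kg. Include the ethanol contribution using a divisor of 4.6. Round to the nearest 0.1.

Calculated osmolality = 2·Na + glucose/18 + BUN/2.8 + ethanol/4.6
= 2·138 + 125/18 + 14/2.8 + 365/4.6
= 276 + 6.94 + 5 + 79.35
= 367.29 mOsm/kg

367.3 mOsm/kg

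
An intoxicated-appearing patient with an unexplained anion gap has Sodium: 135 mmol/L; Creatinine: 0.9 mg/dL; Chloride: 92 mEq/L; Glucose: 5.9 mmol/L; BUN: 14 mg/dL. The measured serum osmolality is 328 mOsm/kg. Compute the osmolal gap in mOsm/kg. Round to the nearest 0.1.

Calculated osmolality = 2·Na + glucose + BUN/2.8
= 2·135 + 5.9 + 14/2.8
= 270 + 5.90 + 5
= 280.9 mOsm/kg ≈ 280.9 mOsm/kg
Osmolar gap = measured − calculated = 328 − 280.9 = 47.1 mOsm/kg

47.1 mOsm/kg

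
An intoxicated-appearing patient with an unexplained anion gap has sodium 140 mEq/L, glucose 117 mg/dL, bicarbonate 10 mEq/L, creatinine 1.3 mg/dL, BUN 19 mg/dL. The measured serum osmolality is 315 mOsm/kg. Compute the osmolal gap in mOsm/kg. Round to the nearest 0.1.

Calculated osmolality = 2·Na + glucose/18 + BUN/2.8
= 2·140 + 117/18 + 19/2.8
= 280 + 6.50 + 6.79
= 293.29 mOsm/kg ≈ 293.3 mOsm/kg
Osmolar gap = measured − calculated = 315 − 293.3 = 21.7 mOsm/kg

21.7 mOsm/kg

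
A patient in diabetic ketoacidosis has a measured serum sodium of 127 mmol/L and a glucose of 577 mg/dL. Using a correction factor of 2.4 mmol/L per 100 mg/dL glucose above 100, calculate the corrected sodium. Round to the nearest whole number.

138 mmol/L

Corrected Na = measured Na + 2.4 · (glucose − 100)/100
= 127 + 2.4 · (577 − 100)/100
= 127 + 11.4
= 138.4 mmol/L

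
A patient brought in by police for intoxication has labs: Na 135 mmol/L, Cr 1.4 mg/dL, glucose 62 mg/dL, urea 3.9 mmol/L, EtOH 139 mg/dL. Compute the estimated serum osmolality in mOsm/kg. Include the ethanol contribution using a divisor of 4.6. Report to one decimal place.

Calculated osmolality = 2·Na + glucose/18 + urea + ethanol/4.6
= 2·135 + 62/18 + 3.9 + 139/4.6
= 270 + 3.44 + 3.90 + 30.22
= 307.56 mOsm/kg

307.6 mOsm/kg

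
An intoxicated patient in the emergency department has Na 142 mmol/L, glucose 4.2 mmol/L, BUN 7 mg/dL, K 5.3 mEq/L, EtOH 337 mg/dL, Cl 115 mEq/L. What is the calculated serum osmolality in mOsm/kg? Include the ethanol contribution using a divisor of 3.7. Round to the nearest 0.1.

Calculated osmolality = 2·Na + glucose + BUN/2.8 + ethanol/3.7
= 2·142 + 4.2 + 7/2.8 + 337/3.7
= 284 + 4.20 + 2.50 + 91.08
= 381.78 mOsm/kg

381.8 mOsm/kg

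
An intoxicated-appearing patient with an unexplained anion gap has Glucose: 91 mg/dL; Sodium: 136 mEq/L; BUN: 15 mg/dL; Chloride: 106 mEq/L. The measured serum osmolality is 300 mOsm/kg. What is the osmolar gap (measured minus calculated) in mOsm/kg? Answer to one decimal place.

Calculated osmolality = 2·Na + glucose/18 + BUN/2.8
= 2·136 + 91/18 + 15/2.8
= 272 + 5.06 + 5.36
= 282.42 mOsm/kg ≈ 282.4 mOsm/kg
Osmolar gap = measured − calculated = 300 − 282.4 = 17.6 mOsm/kg

17.6 mOsm/kg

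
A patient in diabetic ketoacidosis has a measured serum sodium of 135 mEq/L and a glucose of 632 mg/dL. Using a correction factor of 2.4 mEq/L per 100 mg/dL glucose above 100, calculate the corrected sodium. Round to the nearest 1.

148 mEq/L

Corrected Na = measured Na + 2.4 · (glucose − 100)/100
= 135 + 2.4 · (632 − 100)/100
= 135 + 12.8
= 147.8 mEq/L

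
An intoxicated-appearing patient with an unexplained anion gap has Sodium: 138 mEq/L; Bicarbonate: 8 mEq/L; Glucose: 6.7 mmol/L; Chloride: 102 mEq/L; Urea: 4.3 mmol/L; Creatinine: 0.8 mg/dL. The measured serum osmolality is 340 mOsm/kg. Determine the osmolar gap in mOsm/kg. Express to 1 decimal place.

Calculated osmolality = 2·Na + glucose + urea
= 2·138 + 6.7 + 4.3
= 276 + 6.70 + 4.30
= 287 mOsm/kg ≈ 287.0 mOsm/kg
Osmolar gap = measured − calculated = 340 − 287.0 = 53.0 mOsm/kg

53.0 mOsm/kg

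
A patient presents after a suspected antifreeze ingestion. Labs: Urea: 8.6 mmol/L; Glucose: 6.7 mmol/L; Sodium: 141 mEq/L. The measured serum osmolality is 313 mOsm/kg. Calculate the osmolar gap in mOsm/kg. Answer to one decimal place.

Calculated osmolality = 2·Na + glucose + urea
= 2·141 + 6.7 + 8.6
= 282 + 6.70 + 8.60
= 297.3 mOsm/kg ≈ 297.3 mOsm/kg
Osmolar gap = measured − calculated = 313 − 297.3 = 15.7 mOsm/kg

15.7 mOsm/kg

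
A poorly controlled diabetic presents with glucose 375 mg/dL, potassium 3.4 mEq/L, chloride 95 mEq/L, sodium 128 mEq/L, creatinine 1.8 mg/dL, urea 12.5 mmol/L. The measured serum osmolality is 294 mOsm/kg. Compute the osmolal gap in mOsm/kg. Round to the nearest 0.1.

4.7 mOsm/kg

Calculated osmolality = 2·Na + glucose/18 + urea
= 2·128 + 375/18 + 12.5
= 256 + 20.83 + 12.50
= 289.33 mOsm/kg ≈ 289.3 mOsm/kg
Osmolar gap = measured − calculated = 294 − 289.3 = 4.7 mOsm/kg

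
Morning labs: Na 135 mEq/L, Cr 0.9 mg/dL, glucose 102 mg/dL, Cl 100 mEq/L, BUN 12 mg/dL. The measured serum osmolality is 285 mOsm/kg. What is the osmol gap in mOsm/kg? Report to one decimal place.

5.0 mOsm/kg

Calculated osmolality = 2·Na + glucose/18 + BUN/2.8
= 2·135 + 102/18 + 12/2.8
= 270 + 5.67 + 4.29
= 279.96 mOsm/kg ≈ 280.0 mOsm/kg
Osmolar gap = measured − calculated = 285 − 280.0 = 5.0 mOsm/kg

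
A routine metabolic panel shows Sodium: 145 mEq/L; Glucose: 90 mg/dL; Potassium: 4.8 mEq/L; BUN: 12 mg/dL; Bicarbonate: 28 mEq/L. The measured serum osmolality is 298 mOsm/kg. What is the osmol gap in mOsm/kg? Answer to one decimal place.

-1.3 mOsm/kg

Calculated osmolality = 2·Na + glucose/18 + BUN/2.8
= 2·145 + 90/18 + 12/2.8
= 290 + 5 + 4.29
= 299.29 mOsm/kg ≈ 299.3 mOsm/kg
Osmolar gap = measured − calculated = 298 − 299.3 = -1.3 mOsm/kg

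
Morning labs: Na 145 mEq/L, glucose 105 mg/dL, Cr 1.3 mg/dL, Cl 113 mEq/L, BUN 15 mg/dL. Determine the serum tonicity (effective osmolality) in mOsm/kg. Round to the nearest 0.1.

295.8 mOsm/kg

Effective osmolality excludes urea (freely permeant across cell membranes):
2·Na + glucose/18
= 2·145 + 105/18
= 290 + 5.83
= 295.83 mOsm/kg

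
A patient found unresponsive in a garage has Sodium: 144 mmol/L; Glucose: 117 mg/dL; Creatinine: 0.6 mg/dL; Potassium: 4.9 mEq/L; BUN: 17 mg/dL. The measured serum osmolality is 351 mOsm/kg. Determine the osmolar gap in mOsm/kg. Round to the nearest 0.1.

50.4 mOsm/kg

Calculated osmolality = 2·Na + glucose/18 + BUN/2.8
= 2·144 + 117/18 + 17/2.8
= 288 + 6.50 + 6.07
= 300.57 mOsm/kg ≈ 300.6 mOsm/kg
Osmolar gap = measured − calculated = 351 − 300.6 = 50.4 mOsm/kg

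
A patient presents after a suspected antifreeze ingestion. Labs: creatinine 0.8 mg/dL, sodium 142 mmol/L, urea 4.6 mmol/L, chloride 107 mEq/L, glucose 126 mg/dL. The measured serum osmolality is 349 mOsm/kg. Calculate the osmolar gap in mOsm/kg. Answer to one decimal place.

Calculated osmolality = 2·Na + glucose/18 + urea
= 2·142 + 126/18 + 4.6
= 284 + 7 + 4.60
= 295.6 mOsm/kg ≈ 295.6 mOsm/kg
Osmolar gap = measured − calculated = 349 − 295.6 = 53.4 mOsm/kg

53.4 mOsm/kg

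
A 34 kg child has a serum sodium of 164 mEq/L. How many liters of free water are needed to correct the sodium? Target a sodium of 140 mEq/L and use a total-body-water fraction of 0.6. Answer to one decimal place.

3.5 L

TBW = 0.6 · 34 = 20.4 L
Free water deficit = TBW · (Na/140 − 1)
= 20.4 · (164/140 − 1)
= 20.4 · 0.1714
= 3.5 L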